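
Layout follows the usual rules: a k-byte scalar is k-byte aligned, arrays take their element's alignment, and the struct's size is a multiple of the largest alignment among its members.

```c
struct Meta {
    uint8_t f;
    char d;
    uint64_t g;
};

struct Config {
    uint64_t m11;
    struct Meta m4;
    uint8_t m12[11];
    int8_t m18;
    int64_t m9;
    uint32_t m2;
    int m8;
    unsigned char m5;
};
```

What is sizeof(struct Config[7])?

448

Meta: 0..1  f  (1B, 1-aligned); 1..2  d  (1B, 1-aligned); 2..8  -- padding (6B); 8..16  g  (8B, 8-aligned); sizeof = 16, alignof = 8
0..8  m11  (8B, 8-aligned)
8..24  m4  (16B, 8-aligned)
24..35  m12  (11B, 1-aligned)
35..36  m18  (1B, 1-aligned)
36..40  -- padding (4B)
40..48  m9  (8B, 8-aligned)
48..52  m2  (4B, 4-aligned)
52..56  m8  (4B, 4-aligned)
56..57  m5  (1B, 1-aligned)
57..64  -- tail padding (7B)
sizeof = 64, alignof = 8
array of 7: 7 × 64 = 448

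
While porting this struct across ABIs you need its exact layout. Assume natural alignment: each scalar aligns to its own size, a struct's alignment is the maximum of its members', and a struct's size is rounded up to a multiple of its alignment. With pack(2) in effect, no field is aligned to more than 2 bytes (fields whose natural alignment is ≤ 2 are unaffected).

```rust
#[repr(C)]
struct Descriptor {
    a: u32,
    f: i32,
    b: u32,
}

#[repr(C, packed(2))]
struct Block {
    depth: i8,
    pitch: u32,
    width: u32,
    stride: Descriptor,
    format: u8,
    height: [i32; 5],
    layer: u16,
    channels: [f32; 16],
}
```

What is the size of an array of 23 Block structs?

2530

Descriptor: @0: a [4B, align 4] → 4; @4: f [4B, align 4] → 8; @8: b [4B, align 4] → 12; size 12, align 4
@0: depth [1B, align 1] → 1
+1 pad (align 2)
@2: pitch [4B, align 2] → 6
@6: width [4B, align 2] → 10
@10: stride [12B, align 2] → 22
@22: format [1B, align 1] → 23
+1 pad (align 2)
@24: height [20B, align 2] → 44
@44: layer [2B, align 2] → 46
@46: channels [64B, align 2] → 110
size 110, align 2
array of 23: 23 × 110 = 2530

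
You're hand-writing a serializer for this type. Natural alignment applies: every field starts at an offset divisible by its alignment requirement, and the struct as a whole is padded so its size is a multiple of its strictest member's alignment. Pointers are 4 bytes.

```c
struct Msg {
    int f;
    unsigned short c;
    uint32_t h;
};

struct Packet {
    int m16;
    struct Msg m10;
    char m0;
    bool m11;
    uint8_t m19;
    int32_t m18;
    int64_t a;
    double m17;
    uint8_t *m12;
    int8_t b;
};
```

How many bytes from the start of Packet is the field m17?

Msg: @0: f [4B, align 4] → 4; @4: c [2B, align 2] → 6; +2 pad (align 4); @8: h [4B, align 4] → 12; size 12, align 4
@0: m16 [4B, align 4] → 4
@4: m10 [12B, align 4] → 16
@16: m0 [1B, align 1] → 17
@17: m11 [1B, align 1] → 18
@18: m19 [1B, align 1] → 19
+1 pad (align 4)
@20: m18 [4B, align 4] → 24
@24: a [8B, align 8] → 32
@32: m17 [8B, align 8] → 40

32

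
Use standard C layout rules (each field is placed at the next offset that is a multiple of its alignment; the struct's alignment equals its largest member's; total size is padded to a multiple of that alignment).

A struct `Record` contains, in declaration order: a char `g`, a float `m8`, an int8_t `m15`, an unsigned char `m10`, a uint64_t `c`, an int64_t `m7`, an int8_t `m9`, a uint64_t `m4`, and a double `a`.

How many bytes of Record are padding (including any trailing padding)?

16

@0: g [1B, align 1] → 1
+3 pad (align 4)
@4: m8 [4B, align 4] → 8
@8: m15 [1B, align 1] → 9
@9: m10 [1B, align 1] → 10
+6 pad (align 8)
@16: c [8B, align 8] → 24
@24: m7 [8B, align 8] → 32
@32: m9 [1B, align 1] → 33
+7 pad (align 8)
@40: m4 [8B, align 8] → 48
@48: a [8B, align 8] → 56
size 56, align 8
data bytes 40, size 56 → padding 16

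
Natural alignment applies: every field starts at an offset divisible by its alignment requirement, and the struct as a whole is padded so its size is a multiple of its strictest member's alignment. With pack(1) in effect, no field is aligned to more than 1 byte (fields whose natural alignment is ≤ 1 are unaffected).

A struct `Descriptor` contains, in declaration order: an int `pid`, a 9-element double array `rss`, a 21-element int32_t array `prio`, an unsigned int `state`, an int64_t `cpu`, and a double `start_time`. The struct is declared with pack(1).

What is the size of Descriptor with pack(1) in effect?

180

@0: pid [4B, align 1] → 4
@4: rss [72B, align 1] → 76
@76: prio [84B, align 1] → 160
@160: state [4B, align 1] → 164
@164: cpu [8B, align 1] → 172
@172: start_time [8B, align 1] → 180
size 180, align 1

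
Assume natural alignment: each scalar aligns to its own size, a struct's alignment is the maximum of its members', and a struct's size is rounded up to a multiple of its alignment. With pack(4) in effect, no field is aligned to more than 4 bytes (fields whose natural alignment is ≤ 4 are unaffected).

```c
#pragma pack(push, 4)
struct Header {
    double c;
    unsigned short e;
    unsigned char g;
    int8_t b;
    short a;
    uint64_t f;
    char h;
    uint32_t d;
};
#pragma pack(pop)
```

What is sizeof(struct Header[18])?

c at 0 (size 8, align 4) → ends 8
e at 8 (size 2, align 2) → ends 10
g at 10 (size 1, align 1) → ends 11
b at 11 (size 1, align 1) → ends 12
a at 12 (size 2, align 2) → ends 14
pad 2 to align 4 for f
f at 16 (size 8, align 4) → ends 24
h at 24 (size 1, align 1) → ends 25
pad 3 to align 4 for d
d at 28 (size 4, align 4) → ends 32
total 32 bytes, alignment 4
array of 18: 18 × 32 = 576

576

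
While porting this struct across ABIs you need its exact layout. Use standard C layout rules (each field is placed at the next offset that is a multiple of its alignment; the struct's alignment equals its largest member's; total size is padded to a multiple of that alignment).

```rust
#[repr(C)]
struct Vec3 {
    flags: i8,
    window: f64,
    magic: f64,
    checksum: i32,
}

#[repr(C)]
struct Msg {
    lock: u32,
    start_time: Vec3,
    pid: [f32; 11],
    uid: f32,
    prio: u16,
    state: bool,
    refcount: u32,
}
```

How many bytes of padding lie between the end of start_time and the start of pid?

0

Vec3: @0: flags [1B, align 1] → 1; +7 pad (align 8); @8: window [8B, align 8] → 16; @16: magic [8B, align 8] → 24; @24: checksum [4B, align 4] → 28; +4 tail pad (align 8); size 32, align 8
@0: lock [4B, align 4] → 4
+4 pad (align 8)
@8: start_time [32B, align 8] → 40
@40: pid [44B, align 4] → 84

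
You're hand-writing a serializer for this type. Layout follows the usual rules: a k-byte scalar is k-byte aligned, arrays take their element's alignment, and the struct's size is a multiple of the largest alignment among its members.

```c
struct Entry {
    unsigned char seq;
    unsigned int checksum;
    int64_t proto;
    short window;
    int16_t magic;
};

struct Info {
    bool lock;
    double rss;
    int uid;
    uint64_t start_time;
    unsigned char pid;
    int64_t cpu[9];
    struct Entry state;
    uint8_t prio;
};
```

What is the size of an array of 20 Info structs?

2880

Entry: @0: seq [1B, align 1] → 1; +3 pad (align 4); @4: checksum [4B, align 4] → 8; @8: proto [8B, align 8] → 16; @16: window [2B, align 2] → 18; @18: magic [2B, align 2] → 20; +4 tail pad (align 8); size 24, align 8
@0: lock [1B, align 1] → 1
+7 pad (align 8)
@8: rss [8B, align 8] → 16
@16: uid [4B, align 4] → 20
+4 pad (align 8)
@24: start_time [8B, align 8] → 32
@32: pid [1B, align 1] → 33
+7 pad (align 8)
@40: cpu [72B, align 8] → 112
@112: state [24B, align 8] → 136
@136: prio [1B, align 1] → 137
+7 tail pad (align 8)
size 144, align 8
array of 20: 20 × 144 = 2880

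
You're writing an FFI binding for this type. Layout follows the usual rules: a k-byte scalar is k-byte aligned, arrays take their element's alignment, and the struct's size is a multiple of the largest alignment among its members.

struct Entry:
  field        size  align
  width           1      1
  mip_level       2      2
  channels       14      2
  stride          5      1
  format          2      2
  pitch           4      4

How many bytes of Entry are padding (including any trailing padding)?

4

0..1  width  (1B, 1-aligned)
1..2  -- padding (1B)
2..4  mip_level  (2B, 2-aligned)
4..18  channels  (14B, 2-aligned)
18..23  stride  (5B, 1-aligned)
23..24  -- padding (1B)
24..26  format  (2B, 2-aligned)
26..28  -- padding (2B)
28..32  pitch  (4B, 4-aligned)
sizeof = 32, alignof = 4
data bytes 28, size 32 → padding 4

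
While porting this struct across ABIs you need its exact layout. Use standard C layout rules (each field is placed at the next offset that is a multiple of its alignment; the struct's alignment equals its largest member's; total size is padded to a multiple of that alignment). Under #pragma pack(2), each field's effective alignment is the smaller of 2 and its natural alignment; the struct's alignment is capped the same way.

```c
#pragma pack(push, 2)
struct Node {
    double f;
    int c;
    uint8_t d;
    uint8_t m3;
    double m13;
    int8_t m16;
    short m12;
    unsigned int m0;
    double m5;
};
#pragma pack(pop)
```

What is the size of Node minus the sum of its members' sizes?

1

0..8  f  (8B, 2-aligned)
8..12  c  (4B, 2-aligned)
12..13  d  (1B, 1-aligned)
13..14  m3  (1B, 1-aligned)
14..22  m13  (8B, 2-aligned)
22..23  m16  (1B, 1-aligned)
23..24  -- padding (1B)
24..26  m12  (2B, 2-aligned)
26..30  m0  (4B, 2-aligned)
30..38  m5  (8B, 2-aligned)
sizeof = 38, alignof = 2
data bytes 37, size 38 → padding 1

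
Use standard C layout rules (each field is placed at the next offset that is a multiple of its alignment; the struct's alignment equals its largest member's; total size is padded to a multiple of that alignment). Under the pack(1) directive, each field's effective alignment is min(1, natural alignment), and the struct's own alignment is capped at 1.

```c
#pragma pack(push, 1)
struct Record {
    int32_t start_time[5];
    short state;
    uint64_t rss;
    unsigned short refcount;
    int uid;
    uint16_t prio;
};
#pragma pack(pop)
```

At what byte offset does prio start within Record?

start_time at 0 (size 20, align 1) → ends 20
state at 20 (size 2, align 1) → ends 22
rss at 22 (size 8, align 1) → ends 30
refcount at 30 (size 2, align 1) → ends 32
uid at 32 (size 4, align 1) → ends 36
prio at 36 (size 2, align 1) → ends 38

36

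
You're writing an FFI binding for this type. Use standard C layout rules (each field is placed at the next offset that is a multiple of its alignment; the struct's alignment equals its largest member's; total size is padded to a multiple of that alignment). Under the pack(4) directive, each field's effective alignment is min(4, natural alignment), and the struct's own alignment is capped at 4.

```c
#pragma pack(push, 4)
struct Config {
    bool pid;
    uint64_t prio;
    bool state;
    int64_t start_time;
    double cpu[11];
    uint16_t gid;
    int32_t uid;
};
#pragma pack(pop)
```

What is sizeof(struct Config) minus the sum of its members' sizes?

pid at 0 (size 1, align 1) → ends 1
pad 3 to align 4 for prio
prio at 4 (size 8, align 4) → ends 12
state at 12 (size 1, align 1) → ends 13
pad 3 to align 4 for start_time
start_time at 16 (size 8, align 4) → ends 24
cpu at 24 (size 88, align 4) → ends 112
gid at 112 (size 2, align 2) → ends 114
pad 2 to align 4 for uid
uid at 116 (size 4, align 4) → ends 120
total 120 bytes, alignment 4
data bytes 112, size 120 → padding 8

8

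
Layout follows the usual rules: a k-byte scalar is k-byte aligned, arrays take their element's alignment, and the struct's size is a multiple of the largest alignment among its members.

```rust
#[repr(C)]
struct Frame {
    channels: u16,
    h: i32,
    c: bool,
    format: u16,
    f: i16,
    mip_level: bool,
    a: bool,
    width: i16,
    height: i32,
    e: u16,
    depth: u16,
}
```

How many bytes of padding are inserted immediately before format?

@0: channels [2B, align 2] → 2
+2 pad (align 4)
@4: h [4B, align 4] → 8
@8: c [1B, align 1] → 9
+1 pad (align 2)
@10: format [2B, align 2] → 12

1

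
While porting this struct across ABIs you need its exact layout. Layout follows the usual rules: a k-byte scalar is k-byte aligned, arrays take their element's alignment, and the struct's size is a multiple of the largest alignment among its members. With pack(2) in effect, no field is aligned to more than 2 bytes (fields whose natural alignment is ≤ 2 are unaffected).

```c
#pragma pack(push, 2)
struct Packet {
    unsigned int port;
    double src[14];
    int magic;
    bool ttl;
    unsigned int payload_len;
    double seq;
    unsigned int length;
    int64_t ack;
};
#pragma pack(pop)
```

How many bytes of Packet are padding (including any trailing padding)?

1

0..4  port  (4B, 2-aligned)
4..116  src  (112B, 2-aligned)
116..120  magic  (4B, 2-aligned)
120..121  ttl  (1B, 1-aligned)
121..122  -- padding (1B)
122..126  payload_len  (4B, 2-aligned)
126..134  seq  (8B, 2-aligned)
134..138  length  (4B, 2-aligned)
138..146  ack  (8B, 2-aligned)
sizeof = 146, alignof = 2
data bytes 145, size 146 → padding 1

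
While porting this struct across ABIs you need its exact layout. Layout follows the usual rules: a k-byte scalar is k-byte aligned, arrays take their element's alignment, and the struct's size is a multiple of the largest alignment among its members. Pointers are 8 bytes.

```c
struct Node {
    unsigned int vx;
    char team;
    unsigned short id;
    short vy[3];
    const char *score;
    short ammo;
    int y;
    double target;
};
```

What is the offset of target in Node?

@0: vx [4B, align 4] → 4
@4: team [1B, align 1] → 5
+1 pad (align 2)
@6: id [2B, align 2] → 8
@8: vy [6B, align 2] → 14
+2 pad (align 8)
@16: score [8B, align 8] → 24
@24: ammo [2B, align 2] → 26
+2 pad (align 4)
@28: y [4B, align 4] → 32
@32: target [8B, align 8] → 40

32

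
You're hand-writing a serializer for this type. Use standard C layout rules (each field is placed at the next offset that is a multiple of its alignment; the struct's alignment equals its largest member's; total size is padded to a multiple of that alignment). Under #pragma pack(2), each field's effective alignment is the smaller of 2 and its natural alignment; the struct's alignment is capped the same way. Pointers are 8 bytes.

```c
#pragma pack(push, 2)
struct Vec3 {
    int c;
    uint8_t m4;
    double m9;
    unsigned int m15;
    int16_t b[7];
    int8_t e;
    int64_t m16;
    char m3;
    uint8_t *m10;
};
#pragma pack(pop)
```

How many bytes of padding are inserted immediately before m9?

0..4  c  (4B, 2-aligned)
4..5  m4  (1B, 1-aligned)
5..6  -- padding (1B)
6..14  m9  (8B, 2-aligned)

1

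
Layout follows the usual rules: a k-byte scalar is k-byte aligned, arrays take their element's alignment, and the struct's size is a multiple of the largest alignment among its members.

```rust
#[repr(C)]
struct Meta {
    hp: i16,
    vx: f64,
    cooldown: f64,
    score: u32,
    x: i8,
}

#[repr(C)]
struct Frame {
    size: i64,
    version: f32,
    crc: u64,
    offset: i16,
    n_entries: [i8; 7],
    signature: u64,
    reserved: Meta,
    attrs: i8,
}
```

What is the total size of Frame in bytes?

88 bytes

Meta: @0: hp [2B, align 2] → 2; +6 pad (align 8); @8: vx [8B, align 8] → 16; @16: cooldown [8B, align 8] → 24; @24: score [4B, align 4] → 28; @28: x [1B, align 1] → 29; +3 tail pad (align 8); size 32, align 8
@0: size [8B, align 8] → 8
@8: version [4B, align 4] → 12
+4 pad (align 8)
@16: crc [8B, align 8] → 24
@24: offset [2B, align 2] → 26
@26: n_entries [7B, align 1] → 33
+7 pad (align 8)
@40: signature [8B, align 8] → 48
@48: reserved [32B, align 8] → 80
@80: attrs [1B, align 1] → 81
+7 tail pad (align 8)
size 88, align 8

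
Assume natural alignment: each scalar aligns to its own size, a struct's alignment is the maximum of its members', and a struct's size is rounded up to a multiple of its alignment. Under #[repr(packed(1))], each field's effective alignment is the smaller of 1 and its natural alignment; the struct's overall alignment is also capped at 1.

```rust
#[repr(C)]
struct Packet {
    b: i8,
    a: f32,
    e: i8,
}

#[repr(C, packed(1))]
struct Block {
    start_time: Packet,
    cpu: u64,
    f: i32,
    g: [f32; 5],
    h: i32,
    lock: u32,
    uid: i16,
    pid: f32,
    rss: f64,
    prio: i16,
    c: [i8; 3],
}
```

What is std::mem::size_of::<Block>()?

71

Packet: 0..1  b  (1B, 1-aligned); 1..4  -- padding (3B); 4..8  a  (4B, 4-aligned); 8..9  e  (1B, 1-aligned); 9..12  -- tail padding (3B); sizeof = 12, alignof = 4
0..12  start_time  (12B, 1-aligned)
12..20  cpu  (8B, 1-aligned)
20..24  f  (4B, 1-aligned)
24..44  g  (20B, 1-aligned)
44..48  h  (4B, 1-aligned)
48..52  lock  (4B, 1-aligned)
52..54  uid  (2B, 1-aligned)
54..58  pid  (4B, 1-aligned)
58..66  rss  (8B, 1-aligned)
66..68  prio  (2B, 1-aligned)
68..71  c  (3B, 1-aligned)
sizeof = 71, alignof = 1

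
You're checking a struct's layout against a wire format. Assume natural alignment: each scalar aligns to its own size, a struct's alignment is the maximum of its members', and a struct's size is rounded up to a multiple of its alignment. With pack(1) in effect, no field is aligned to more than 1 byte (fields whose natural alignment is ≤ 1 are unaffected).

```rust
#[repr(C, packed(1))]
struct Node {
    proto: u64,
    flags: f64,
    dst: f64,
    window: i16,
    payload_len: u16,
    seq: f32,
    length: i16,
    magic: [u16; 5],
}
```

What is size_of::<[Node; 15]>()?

660

0..8  proto  (8B, 1-aligned)
8..16  flags  (8B, 1-aligned)
16..24  dst  (8B, 1-aligned)
24..26  window  (2B, 1-aligned)
26..28  payload_len  (2B, 1-aligned)
28..32  seq  (4B, 1-aligned)
32..34  length  (2B, 1-aligned)
34..44  magic  (10B, 1-aligned)
sizeof = 44, alignof = 1
array of 15: 15 × 44 = 660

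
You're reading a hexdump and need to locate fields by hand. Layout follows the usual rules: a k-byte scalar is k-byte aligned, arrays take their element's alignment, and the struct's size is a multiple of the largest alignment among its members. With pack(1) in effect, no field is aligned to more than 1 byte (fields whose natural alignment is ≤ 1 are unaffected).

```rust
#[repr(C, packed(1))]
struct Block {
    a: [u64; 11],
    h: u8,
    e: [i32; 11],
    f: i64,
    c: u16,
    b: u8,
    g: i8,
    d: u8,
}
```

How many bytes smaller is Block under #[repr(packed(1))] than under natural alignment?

6

natural layout:
  a at 0 (size 88, align 8) → ends 88
  h at 88 (size 1, align 1) → ends 89
  pad 3 to align 4 for e
  e at 92 (size 44, align 4) → ends 136
  f at 136 (size 8, align 8) → ends 144
  c at 144 (size 2, align 2) → ends 146
  b at 146 (size 1, align 1) → ends 147
  g at 147 (size 1, align 1) → ends 148
  d at 148 (size 1, align 1) → ends 149
  tail pad 3 to reach multiple of 8
  total 152 bytes, alignment 8
packed(1) layout:
  a at 0 (size 88, align 1) → ends 88
  h at 88 (size 1, align 1) → ends 89
  e at 89 (size 44, align 1) → ends 133
  f at 133 (size 8, align 1) → ends 141
  c at 141 (size 2, align 1) → ends 143
  b at 143 (size 1, align 1) → ends 144
  g at 144 (size 1, align 1) → ends 145
  d at 145 (size 1, align 1) → ends 146
  total 146 bytes, alignment 1
152 − 146 = 6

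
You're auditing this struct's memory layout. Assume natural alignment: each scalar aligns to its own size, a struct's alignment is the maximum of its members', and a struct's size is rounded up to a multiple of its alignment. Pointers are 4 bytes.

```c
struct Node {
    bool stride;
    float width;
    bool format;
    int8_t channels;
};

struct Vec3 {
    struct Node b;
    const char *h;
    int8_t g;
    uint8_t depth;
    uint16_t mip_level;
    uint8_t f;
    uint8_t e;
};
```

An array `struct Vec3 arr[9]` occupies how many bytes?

216

Node: @0: stride [1B, align 1] → 1; +3 pad (align 4); @4: width [4B, align 4] → 8; @8: format [1B, align 1] → 9; @9: channels [1B, align 1] → 10; +2 tail pad (align 4); size 12, align 4
@0: b [12B, align 4] → 12
@12: h [4B, align 4] → 16
@16: g [1B, align 1] → 17
@17: depth [1B, align 1] → 18
@18: mip_level [2B, align 2] → 20
@20: f [1B, align 1] → 21
@21: e [1B, align 1] → 22
+2 tail pad (align 4)
size 24, align 4
array of 9: 9 × 24 = 216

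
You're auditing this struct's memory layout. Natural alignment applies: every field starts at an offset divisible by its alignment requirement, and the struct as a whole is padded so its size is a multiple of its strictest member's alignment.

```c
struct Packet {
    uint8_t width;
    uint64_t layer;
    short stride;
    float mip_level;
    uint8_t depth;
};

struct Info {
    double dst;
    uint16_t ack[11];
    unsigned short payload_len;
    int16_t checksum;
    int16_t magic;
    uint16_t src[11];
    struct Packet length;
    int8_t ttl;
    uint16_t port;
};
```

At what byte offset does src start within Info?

Packet: @0: width [1B, align 1] → 1; +7 pad (align 8); @8: layer [8B, align 8] → 16; @16: stride [2B, align 2] → 18; +2 pad (align 4); @20: mip_level [4B, align 4] → 24; @24: depth [1B, align 1] → 25; +7 tail pad (align 8); size 32, align 8
@0: dst [8B, align 8] → 8
@8: ack [22B, align 2] → 30
@30: payload_len [2B, align 2] → 32
@32: checksum [2B, align 2] → 34
@34: magic [2B, align 2] → 36
@36: src [22B, align 2] → 58

36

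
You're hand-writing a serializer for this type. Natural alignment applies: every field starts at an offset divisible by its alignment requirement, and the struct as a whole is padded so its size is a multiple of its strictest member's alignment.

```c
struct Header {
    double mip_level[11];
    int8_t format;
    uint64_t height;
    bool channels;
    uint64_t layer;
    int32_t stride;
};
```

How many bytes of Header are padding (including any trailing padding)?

18

0..88  mip_level  (88B, 8-aligned)
88..89  format  (1B, 1-aligned)
89..96  -- padding (7B)
96..104  height  (8B, 8-aligned)
104..105  channels  (1B, 1-aligned)
105..112  -- padding (7B)
112..120  layer  (8B, 8-aligned)
120..124  stride  (4B, 4-aligned)
124..128  -- tail padding (4B)
sizeof = 128, alignof = 8
data bytes 110, size 128 → padding 18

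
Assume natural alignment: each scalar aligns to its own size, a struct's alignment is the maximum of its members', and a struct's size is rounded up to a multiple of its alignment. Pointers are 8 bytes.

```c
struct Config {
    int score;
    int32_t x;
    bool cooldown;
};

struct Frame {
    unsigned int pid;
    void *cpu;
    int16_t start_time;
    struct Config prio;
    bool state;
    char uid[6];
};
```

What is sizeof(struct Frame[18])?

Config: score at 0 (size 4, align 4) → ends 4; x at 4 (size 4, align 4) → ends 8; cooldown at 8 (size 1, align 1) → ends 9; tail pad 3 to reach multiple of 4; total 12 bytes, alignment 4
pid at 0 (size 4, align 4) → ends 4
pad 4 to align 8 for cpu
cpu at 8 (size 8, align 8) → ends 16
start_time at 16 (size 2, align 2) → ends 18
pad 2 to align 4 for prio
prio at 20 (size 12, align 4) → ends 32
state at 32 (size 1, align 1) → ends 33
uid at 33 (size 6, align 1) → ends 39
tail pad 1 to reach multiple of 8
total 40 bytes, alignment 8
array of 18: 18 × 40 = 720

720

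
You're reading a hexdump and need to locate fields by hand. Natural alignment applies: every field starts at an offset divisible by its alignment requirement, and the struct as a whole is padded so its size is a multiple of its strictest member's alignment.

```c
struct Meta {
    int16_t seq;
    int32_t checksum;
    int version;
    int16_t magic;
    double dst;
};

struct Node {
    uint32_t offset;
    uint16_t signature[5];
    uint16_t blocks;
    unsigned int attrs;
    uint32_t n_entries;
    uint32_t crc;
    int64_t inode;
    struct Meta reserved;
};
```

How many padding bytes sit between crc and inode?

4

Meta: @0: seq [2B, align 2] → 2; +2 pad (align 4); @4: checksum [4B, align 4] → 8; @8: version [4B, align 4] → 12; @12: magic [2B, align 2] → 14; +2 pad (align 8); @16: dst [8B, align 8] → 24; size 24, align 8
@0: offset [4B, align 4] → 4
@4: signature [10B, align 2] → 14
@14: blocks [2B, align 2] → 16
@16: attrs [4B, align 4] → 20
@20: n_entries [4B, align 4] → 24
@24: crc [4B, align 4] → 28
+4 pad (align 8)
@32: inode [8B, align 8] → 40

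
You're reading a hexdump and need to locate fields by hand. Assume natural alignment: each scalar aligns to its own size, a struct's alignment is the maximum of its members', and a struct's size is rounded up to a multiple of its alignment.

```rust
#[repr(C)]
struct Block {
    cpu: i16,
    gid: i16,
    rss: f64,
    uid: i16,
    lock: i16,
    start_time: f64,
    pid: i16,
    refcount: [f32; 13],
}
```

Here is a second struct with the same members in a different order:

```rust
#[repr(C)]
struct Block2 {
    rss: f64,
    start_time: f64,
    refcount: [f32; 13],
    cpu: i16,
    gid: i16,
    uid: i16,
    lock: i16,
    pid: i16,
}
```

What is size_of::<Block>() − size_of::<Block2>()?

0..2  cpu  (2B, 2-aligned)
2..4  gid  (2B, 2-aligned)
4..8  -- padding (4B)
8..16  rss  (8B, 8-aligned)
16..18  uid  (2B, 2-aligned)
18..20  lock  (2B, 2-aligned)
20..24  -- padding (4B)
24..32  start_time  (8B, 8-aligned)
32..34  pid  (2B, 2-aligned)
34..36  -- padding (2B)
36..88  refcount  (52B, 4-aligned)
sizeof = 88, alignof = 8
— Block2 —
0..8  rss  (8B, 8-aligned)
8..16  start_time  (8B, 8-aligned)
16..68  refcount  (52B, 4-aligned)
68..70  cpu  (2B, 2-aligned)
70..72  gid  (2B, 2-aligned)
72..74  uid  (2B, 2-aligned)
74..76  lock  (2B, 2-aligned)
76..78  pid  (2B, 2-aligned)
78..80  -- tail padding (2B)
sizeof = 80, alignof = 8
88 − 80 = 8

8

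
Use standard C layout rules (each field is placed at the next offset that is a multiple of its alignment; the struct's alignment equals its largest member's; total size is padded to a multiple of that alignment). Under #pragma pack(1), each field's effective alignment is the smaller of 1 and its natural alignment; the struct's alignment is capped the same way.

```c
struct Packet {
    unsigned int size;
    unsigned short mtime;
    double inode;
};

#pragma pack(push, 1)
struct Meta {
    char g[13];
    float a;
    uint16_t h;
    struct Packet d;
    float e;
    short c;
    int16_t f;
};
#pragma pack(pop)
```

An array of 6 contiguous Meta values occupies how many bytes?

258

Packet: @0: size [4B, align 4] → 4; @4: mtime [2B, align 2] → 6; +2 pad (align 8); @8: inode [8B, align 8] → 16; size 16, align 8
@0: g [13B, align 1] → 13
@13: a [4B, align 1] → 17
@17: h [2B, align 1] → 19
@19: d [16B, align 1] → 35
@35: e [4B, align 1] → 39
@39: c [2B, align 1] → 41
@41: f [2B, align 1] → 43
size 43, align 1
array of 6: 6 × 43 = 258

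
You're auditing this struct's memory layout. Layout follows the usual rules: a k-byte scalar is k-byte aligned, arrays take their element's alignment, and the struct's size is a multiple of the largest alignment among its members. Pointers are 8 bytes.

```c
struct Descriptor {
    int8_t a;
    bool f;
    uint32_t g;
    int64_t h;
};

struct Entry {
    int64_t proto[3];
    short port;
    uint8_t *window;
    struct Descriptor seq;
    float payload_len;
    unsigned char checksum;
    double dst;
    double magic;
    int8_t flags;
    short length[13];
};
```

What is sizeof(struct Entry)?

Descriptor: @0: a [1B, align 1] → 1; @1: f [1B, align 1] → 2; +2 pad (align 4); @4: g [4B, align 4] → 8; @8: h [8B, align 8] → 16; size 16, align 8
@0: proto [24B, align 8] → 24
@24: port [2B, align 2] → 26
+6 pad (align 8)
@32: window [8B, align 8] → 40
@40: seq [16B, align 8] → 56
@56: payload_len [4B, align 4] → 60
@60: checksum [1B, align 1] → 61
+3 pad (align 8)
@64: dst [8B, align 8] → 72
@72: magic [8B, align 8] → 80
@80: flags [1B, align 1] → 81
+1 pad (align 2)
@82: length [26B, align 2] → 108
+4 tail pad (align 8)
size 112, align 8

112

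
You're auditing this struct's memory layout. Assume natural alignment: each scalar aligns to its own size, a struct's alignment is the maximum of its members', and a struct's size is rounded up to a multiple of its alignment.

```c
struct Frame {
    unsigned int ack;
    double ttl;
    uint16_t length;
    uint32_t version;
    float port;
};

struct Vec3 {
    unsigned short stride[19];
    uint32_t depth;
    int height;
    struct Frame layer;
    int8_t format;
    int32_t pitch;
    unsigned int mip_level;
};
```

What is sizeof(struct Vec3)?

96

Frame: ack at 0 (size 4, align 4) → ends 4; pad 4 to align 8 for ttl; ttl at 8 (size 8, align 8) → ends 16; length at 16 (size 2, align 2) → ends 18; pad 2 to align 4 for version; version at 20 (size 4, align 4) → ends 24; port at 24 (size 4, align 4) → ends 28; tail pad 4 to reach multiple of 8; total 32 bytes, alignment 8
stride at 0 (size 38, align 2) → ends 38
pad 2 to align 4 for depth
depth at 40 (size 4, align 4) → ends 44
height at 44 (size 4, align 4) → ends 48
layer at 48 (size 32, align 8) → ends 80
format at 80 (size 1, align 1) → ends 81
pad 3 to align 4 for pitch
pitch at 84 (size 4, align 4) → ends 88
mip_level at 88 (size 4, align 4) → ends 92
tail pad 4 to reach multiple of 8
total 96 bytes, alignment 8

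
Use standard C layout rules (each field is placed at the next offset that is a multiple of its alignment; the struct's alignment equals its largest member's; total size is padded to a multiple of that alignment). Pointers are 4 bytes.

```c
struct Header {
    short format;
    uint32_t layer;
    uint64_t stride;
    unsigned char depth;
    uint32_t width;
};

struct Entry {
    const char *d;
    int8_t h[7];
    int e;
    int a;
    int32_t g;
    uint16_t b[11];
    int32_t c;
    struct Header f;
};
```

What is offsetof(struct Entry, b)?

24

Header: format at 0 (size 2, align 2) → ends 2; pad 2 to align 4 for layer; layer at 4 (size 4, align 4) → ends 8; stride at 8 (size 8, align 8) → ends 16; depth at 16 (size 1, align 1) → ends 17; pad 3 to align 4 for width; width at 20 (size 4, align 4) → ends 24; total 24 bytes, alignment 8
d at 0 (size 4, align 4) → ends 4
h at 4 (size 7, align 1) → ends 11
pad 1 to align 4 for e
e at 12 (size 4, align 4) → ends 16
a at 16 (size 4, align 4) → ends 20
g at 20 (size 4, align 4) → ends 24
b at 24 (size 22, align 2) → ends 46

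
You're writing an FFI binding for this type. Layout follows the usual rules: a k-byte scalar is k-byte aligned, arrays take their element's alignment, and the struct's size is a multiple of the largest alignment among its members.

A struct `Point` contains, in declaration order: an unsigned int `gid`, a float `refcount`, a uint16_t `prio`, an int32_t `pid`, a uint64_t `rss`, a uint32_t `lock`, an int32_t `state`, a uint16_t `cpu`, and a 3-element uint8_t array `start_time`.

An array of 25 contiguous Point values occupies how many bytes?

1000

0..4  gid  (4B, 4-aligned)
4..8  refcount  (4B, 4-aligned)
8..10  prio  (2B, 2-aligned)
10..12  -- padding (2B)
12..16  pid  (4B, 4-aligned)
16..24  rss  (8B, 8-aligned)
24..28  lock  (4B, 4-aligned)
28..32  state  (4B, 4-aligned)
32..34  cpu  (2B, 2-aligned)
34..37  start_time  (3B, 1-aligned)
37..40  -- tail padding (3B)
sizeof = 40, alignof = 8
array of 25: 25 × 40 = 1000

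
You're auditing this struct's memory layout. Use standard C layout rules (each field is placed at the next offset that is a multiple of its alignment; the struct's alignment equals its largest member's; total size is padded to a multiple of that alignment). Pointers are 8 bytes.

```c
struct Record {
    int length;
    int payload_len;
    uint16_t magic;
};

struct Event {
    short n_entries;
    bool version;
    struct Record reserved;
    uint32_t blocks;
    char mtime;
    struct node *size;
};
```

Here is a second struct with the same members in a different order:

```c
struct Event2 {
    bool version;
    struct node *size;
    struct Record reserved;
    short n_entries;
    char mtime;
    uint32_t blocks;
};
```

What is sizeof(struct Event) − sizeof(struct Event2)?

Record: length at 0 (size 4, align 4) → ends 4; payload_len at 4 (size 4, align 4) → ends 8; magic at 8 (size 2, align 2) → ends 10; tail pad 2 to reach multiple of 4; total 12 bytes, alignment 4
n_entries at 0 (size 2, align 2) → ends 2
version at 2 (size 1, align 1) → ends 3
pad 1 to align 4 for reserved
reserved at 4 (size 12, align 4) → ends 16
blocks at 16 (size 4, align 4) → ends 20
mtime at 20 (size 1, align 1) → ends 21
pad 3 to align 8 for size
size at 24 (size 8, align 8) → ends 32
total 32 bytes, alignment 8
— Event2 —
version at 0 (size 1, align 1) → ends 1
pad 7 to align 8 for size
size at 8 (size 8, align 8) → ends 16
reserved at 16 (size 12, align 4) → ends 28
n_entries at 28 (size 2, align 2) → ends 30
mtime at 30 (size 1, align 1) → ends 31
pad 1 to align 4 for blocks
blocks at 32 (size 4, align 4) → ends 36
tail pad 4 to reach multiple of 8
total 40 bytes, alignment 8
32 − 40 = -8

-8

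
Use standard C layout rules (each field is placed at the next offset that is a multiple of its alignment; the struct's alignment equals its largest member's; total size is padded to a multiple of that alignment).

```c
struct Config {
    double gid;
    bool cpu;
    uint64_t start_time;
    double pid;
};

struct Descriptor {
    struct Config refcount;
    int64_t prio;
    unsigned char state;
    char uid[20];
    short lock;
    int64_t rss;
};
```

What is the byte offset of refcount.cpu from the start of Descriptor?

Config: gid at 0 (size 8, align 8) → ends 8; cpu at 8 (size 1, align 1) → ends 9; pad 7 to align 8 for start_time; start_time at 16 (size 8, align 8) → ends 24; pid at 24 (size 8, align 8) → ends 32; total 32 bytes, alignment 8
refcount at 0 (size 32, align 8) → ends 32
within Config: cpu at 8
0 + 8 = 8

8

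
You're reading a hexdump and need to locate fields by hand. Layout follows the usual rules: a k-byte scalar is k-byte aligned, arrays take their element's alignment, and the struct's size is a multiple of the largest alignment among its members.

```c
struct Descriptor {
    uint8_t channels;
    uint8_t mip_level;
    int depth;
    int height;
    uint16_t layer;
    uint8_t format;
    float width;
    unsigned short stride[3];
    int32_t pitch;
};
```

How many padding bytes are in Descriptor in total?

0..1  channels  (1B, 1-aligned)
1..2  mip_level  (1B, 1-aligned)
2..4  -- padding (2B)
4..8  depth  (4B, 4-aligned)
8..12  height  (4B, 4-aligned)
12..14  layer  (2B, 2-aligned)
14..15  format  (1B, 1-aligned)
15..16  -- padding (1B)
16..20  width  (4B, 4-aligned)
20..26  stride  (6B, 2-aligned)
26..28  -- padding (2B)
28..32  pitch  (4B, 4-aligned)
sizeof = 32, alignof = 4
data bytes 27, size 32 → padding 5

5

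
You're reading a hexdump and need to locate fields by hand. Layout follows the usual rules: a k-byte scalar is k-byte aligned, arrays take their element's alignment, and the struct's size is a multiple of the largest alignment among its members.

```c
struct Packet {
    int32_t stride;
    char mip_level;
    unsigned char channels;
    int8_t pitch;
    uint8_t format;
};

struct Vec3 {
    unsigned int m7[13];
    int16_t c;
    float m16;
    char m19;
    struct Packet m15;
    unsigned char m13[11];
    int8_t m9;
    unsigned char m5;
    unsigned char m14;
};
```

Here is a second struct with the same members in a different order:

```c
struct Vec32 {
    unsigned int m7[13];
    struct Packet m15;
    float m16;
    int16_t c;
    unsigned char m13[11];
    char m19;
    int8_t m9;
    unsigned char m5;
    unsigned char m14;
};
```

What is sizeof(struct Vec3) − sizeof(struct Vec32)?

Packet: stride at 0 (size 4, align 4) → ends 4; mip_level at 4 (size 1, align 1) → ends 5; channels at 5 (size 1, align 1) → ends 6; pitch at 6 (size 1, align 1) → ends 7; format at 7 (size 1, align 1) → ends 8; total 8 bytes, alignment 4
m7 at 0 (size 52, align 4) → ends 52
c at 52 (size 2, align 2) → ends 54
pad 2 to align 4 for m16
m16 at 56 (size 4, align 4) → ends 60
m19 at 60 (size 1, align 1) → ends 61
pad 3 to align 4 for m15
m15 at 64 (size 8, align 4) → ends 72
m13 at 72 (size 11, align 1) → ends 83
m9 at 83 (size 1, align 1) → ends 84
m5 at 84 (size 1, align 1) → ends 85
m14 at 85 (size 1, align 1) → ends 86
tail pad 2 to reach multiple of 4
total 88 bytes, alignment 4
— Vec32 —
m7 at 0 (size 52, align 4) → ends 52
m15 at 52 (size 8, align 4) → ends 60
m16 at 60 (size 4, align 4) → ends 64
c at 64 (size 2, align 2) → ends 66
m13 at 66 (size 11, align 1) → ends 77
m19 at 77 (size 1, align 1) → ends 78
m9 at 78 (size 1, align 1) → ends 79
m5 at 79 (size 1, align 1) → ends 80
m14 at 80 (size 1, align 1) → ends 81
tail pad 3 to reach multiple of 4
total 84 bytes, alignment 4
88 − 84 = 4

4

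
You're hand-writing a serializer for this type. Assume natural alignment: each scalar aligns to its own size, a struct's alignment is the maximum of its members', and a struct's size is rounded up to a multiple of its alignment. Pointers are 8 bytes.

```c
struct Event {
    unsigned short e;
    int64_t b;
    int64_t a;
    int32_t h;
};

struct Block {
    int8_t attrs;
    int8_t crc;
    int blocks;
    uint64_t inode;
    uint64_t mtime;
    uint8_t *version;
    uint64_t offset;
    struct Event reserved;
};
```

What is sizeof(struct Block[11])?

Event: @0: e [2B, align 2] → 2; +6 pad (align 8); @8: b [8B, align 8] → 16; @16: a [8B, align 8] → 24; @24: h [4B, align 4] → 28; +4 tail pad (align 8); size 32, align 8
@0: attrs [1B, align 1] → 1
@1: crc [1B, align 1] → 2
+2 pad (align 4)
@4: blocks [4B, align 4] → 8
@8: inode [8B, align 8] → 16
@16: mtime [8B, align 8] → 24
@24: version [8B, align 8] → 32
@32: offset [8B, align 8] → 40
@40: reserved [32B, align 8] → 72
size 72, align 8
array of 11: 11 × 72 = 792

792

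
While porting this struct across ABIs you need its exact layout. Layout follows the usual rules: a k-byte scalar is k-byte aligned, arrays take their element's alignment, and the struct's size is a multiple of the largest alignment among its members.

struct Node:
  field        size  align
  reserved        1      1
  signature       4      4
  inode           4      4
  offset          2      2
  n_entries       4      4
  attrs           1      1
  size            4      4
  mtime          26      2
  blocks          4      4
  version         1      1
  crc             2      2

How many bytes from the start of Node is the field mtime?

@0: reserved [1B, align 1] → 1
+3 pad (align 4)
@4: signature [4B, align 4] → 8
@8: inode [4B, align 4] → 12
@12: offset [2B, align 2] → 14
+2 pad (align 4)
@16: n_entries [4B, align 4] → 20
@20: attrs [1B, align 1] → 21
+3 pad (align 4)
@24: size [4B, align 4] → 28
@28: mtime [26B, align 2] → 54

28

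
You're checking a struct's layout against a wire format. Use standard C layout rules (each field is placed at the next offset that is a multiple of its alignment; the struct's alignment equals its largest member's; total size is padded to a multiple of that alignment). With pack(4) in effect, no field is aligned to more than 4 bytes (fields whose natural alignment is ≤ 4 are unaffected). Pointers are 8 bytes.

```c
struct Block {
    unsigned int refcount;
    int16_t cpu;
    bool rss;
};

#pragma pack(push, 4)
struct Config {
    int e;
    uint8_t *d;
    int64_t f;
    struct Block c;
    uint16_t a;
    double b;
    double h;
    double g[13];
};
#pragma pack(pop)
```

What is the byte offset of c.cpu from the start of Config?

24

Block: @0: refcount [4B, align 4] → 4; @4: cpu [2B, align 2] → 6; @6: rss [1B, align 1] → 7; +1 tail pad (align 4); size 8, align 4
@0: e [4B, align 4] → 4
@4: d [8B, align 4] → 12
@12: f [8B, align 4] → 20
@20: c [8B, align 4] → 28
within Block: cpu at 4
20 + 4 = 24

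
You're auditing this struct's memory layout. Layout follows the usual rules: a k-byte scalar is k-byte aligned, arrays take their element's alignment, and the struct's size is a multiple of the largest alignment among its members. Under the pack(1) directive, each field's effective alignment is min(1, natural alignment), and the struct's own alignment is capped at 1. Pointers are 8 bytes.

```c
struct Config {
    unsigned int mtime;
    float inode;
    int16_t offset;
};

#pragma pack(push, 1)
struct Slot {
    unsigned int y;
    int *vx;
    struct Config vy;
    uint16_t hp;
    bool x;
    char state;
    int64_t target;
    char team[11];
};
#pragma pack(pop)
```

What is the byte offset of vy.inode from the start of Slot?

Config: @0: mtime [4B, align 4] → 4; @4: inode [4B, align 4] → 8; @8: offset [2B, align 2] → 10; +2 tail pad (align 4); size 12, align 4
@0: y [4B, align 1] → 4
@4: vx [8B, align 1] → 12
@12: vy [12B, align 1] → 24
within Config: inode at 4
12 + 4 = 16

16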